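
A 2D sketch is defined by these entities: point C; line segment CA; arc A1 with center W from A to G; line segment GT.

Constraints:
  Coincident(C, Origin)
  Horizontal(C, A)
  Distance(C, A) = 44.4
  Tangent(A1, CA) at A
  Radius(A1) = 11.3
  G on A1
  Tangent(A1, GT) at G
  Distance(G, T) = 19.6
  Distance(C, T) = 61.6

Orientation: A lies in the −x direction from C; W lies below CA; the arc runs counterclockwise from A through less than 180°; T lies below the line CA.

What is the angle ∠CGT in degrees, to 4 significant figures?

93.89°

Checks: ∠(WA, AC) = 90.00° ✓; |WG| = 11.30 ✓; ∠(WG, GT) = 90.00° ✓; |GT| = 19.60 ✓; |CT| = 61.60 ✓.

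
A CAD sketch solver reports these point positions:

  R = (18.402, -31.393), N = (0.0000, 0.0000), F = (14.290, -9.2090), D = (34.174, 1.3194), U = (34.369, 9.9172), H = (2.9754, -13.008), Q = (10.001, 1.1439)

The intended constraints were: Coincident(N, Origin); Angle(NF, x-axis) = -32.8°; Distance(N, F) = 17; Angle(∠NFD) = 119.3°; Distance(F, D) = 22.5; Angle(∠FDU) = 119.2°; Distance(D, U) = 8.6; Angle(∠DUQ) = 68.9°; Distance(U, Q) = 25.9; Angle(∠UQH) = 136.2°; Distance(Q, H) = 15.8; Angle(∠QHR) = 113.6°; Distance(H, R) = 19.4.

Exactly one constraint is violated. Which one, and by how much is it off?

Distance(H, R) = 19.4 — off by 4.60.

N = (0.00, 0.00) ✓; NF at -32.80° ✓; |NF| = 17.00 ✓; ∠NFD = 119.3° ✓; |FD| = 22.50 ✓; ∠FDU = 119.2° ✓; |DU| = 8.600 ✓; ∠DUQ = 68.90° ✓; |UQ| = 25.90 ✓; ∠UQH = 136.2° ✓; |QH| = 15.80 ✓; ∠QHR = 113.6° ✓; |HR| = 24.00 ✗.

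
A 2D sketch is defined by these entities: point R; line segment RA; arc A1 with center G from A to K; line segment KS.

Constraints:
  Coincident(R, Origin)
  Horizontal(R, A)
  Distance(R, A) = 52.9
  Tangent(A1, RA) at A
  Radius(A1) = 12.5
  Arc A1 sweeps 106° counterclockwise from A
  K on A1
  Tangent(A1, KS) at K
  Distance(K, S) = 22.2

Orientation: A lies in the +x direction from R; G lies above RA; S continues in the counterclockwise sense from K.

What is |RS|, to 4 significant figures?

69.62

R is at the origin; R and A share the same y with |RA| = 52.9 and A on the +x side, so A = (52.90, 0.000). The tangent condition forces GA to be normal to RA, so G = A + (0, 12.5) = (52.90, 12.50). On A1, A sits at bearing -90° from G; a 106° counterclockwise sweep puts K at bearing 16°, so K = G + 12.5·(cos 16°, sin 16°) = (64.92, 15.95). Since A1 is tangent to KS there, GK ⟂ KS, so KS runs along (−sin 16°, cos 16°); with |KS| = 22.2, S = (58.80, 37.29). Then |RS| = |S − R| = 69.62.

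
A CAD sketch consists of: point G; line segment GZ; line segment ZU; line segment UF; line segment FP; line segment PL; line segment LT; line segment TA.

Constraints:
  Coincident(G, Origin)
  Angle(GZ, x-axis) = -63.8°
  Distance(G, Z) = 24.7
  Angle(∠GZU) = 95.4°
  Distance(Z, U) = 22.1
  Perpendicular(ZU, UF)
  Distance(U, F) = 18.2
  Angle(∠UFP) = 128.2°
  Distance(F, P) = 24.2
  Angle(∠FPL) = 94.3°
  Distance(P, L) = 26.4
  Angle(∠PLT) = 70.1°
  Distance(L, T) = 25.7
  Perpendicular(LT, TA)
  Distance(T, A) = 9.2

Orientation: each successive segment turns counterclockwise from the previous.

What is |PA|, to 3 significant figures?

22.9

G is at the origin; GZ runs at -63.8° with length 24.7, so Z = (10.9, -22.2). ∠GZU = 95.4° gives ZU at 20.8° from the x-axis; with |ZU| = 22.1, U = (31.6, -14.3). ZU is perpendicular to UF, so UF runs at 111°; with |UF| = 18.2, F = (25.1, 2.70). ∠UFP = 128.2° gives FP at 163° from the x-axis; with |FP| = 24.2, P = (2.01, 9.94). ∠FPL = 94.3° gives PL at -112° from the x-axis; with |PL| = 26.4, L = (-7.75, -14.6). ∠PLT = 70.1° gives LT at -1.80° from the x-axis; with |LT| = 25.7, T = (17.9, -15.4). The perpendicularity gives TA at right angles to LT, so TA runs at 88.2°; with |TA| = 9.2, A = (18.2, -6.20). Then |PA| = |A − P| = 22.9.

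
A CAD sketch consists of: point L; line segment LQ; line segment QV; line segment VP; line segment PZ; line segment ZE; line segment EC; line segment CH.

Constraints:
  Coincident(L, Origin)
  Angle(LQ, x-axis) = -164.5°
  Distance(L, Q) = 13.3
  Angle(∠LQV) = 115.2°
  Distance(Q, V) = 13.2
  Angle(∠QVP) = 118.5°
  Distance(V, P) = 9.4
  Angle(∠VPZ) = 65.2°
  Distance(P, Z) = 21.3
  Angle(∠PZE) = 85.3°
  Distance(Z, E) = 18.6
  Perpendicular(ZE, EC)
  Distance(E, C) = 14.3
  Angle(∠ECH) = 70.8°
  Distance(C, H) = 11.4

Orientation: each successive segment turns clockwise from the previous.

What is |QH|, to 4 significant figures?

7.388

L is at the origin; LQ runs at -164.5° with length 13.3, so Q = (-12.82, -3.554). ∠LQV = 115.2° gives QV at 130.7° from the x-axis; with |QV| = 13.2, V = (-21.42, 6.453). ∠QVP = 118.5° gives VP at 69.20° from the x-axis; with |VP| = 9.4, P = (-18.09, 15.24). ∠VPZ = 65.2° gives PZ at -45.60° from the x-axis; with |PZ| = 21.3, Z = (-3.183, 0.02220). ∠PZE = 85.3° gives ZE at -140.3° from the x-axis; with |ZE| = 18.6, E = (-17.49, -11.86). ZE is perpendicular to EC, so EC runs at 129.7°; with |EC| = 14.3, C = (-26.63, -0.8565). ∠ECH = 70.8° gives CH at 20.50° from the x-axis; with |CH| = 11.4, H = (-15.95, 3.136). Then |QH| = |H − Q| = 7.388.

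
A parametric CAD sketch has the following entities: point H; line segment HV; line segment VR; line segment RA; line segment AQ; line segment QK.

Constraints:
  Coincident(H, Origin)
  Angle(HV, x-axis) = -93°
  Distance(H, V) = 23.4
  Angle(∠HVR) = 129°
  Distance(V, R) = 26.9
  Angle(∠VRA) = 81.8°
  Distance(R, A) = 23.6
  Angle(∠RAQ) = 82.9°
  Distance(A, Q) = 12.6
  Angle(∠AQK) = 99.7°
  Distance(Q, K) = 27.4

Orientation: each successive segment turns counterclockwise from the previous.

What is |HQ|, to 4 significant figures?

26.17

H is at the origin; HV runs at -93.0° with length 23.4, so V = (-1.225, -23.37). ∠HVR = 129.0° gives VR at -42.00° from the x-axis; with |VR| = 26.9, R = (18.77, -41.37). ∠VRA = 81.8° gives RA at 56.20° from the x-axis; with |RA| = 23.6, A = (31.89, -21.76). ∠RAQ = 82.9° gives AQ at 153.3° from the x-axis; with |AQ| = 12.6, Q = (20.64, -16.09). Then |HQ| = |Q − H| = 26.17.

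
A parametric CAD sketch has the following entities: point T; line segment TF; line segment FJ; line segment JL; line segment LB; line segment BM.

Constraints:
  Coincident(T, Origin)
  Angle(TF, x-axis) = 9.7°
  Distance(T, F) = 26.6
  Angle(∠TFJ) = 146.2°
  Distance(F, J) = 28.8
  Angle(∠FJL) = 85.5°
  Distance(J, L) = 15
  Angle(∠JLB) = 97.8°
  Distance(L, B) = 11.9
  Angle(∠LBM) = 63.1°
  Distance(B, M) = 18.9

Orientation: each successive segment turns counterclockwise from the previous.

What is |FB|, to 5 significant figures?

22.190

T is at the origin; TF runs at 9.7° with length 26.6, so F = (26.220, 4.4818). ∠TFJ = 146.2° gives FJ at 43.500° from the x-axis; with |FJ| = 28.8, J = (47.110, 24.306). ∠FJL = 85.5° gives JL at 138.00° from the x-axis; with |JL| = 15.0, L = (35.963, 34.343). ∠JLB = 97.8° gives LB at -139.80° from the x-axis; with |LB| = 11.9, B = (26.874, 26.662). Then |FB| = |B − F| = 22.190.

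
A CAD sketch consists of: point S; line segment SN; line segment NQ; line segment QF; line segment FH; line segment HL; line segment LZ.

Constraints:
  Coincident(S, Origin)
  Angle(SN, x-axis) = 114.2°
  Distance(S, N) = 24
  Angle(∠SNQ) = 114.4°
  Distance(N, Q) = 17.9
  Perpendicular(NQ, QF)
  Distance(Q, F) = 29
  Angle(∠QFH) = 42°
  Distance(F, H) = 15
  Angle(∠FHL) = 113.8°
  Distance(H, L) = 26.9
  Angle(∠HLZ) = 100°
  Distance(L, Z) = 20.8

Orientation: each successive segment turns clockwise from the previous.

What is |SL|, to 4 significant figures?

40.55

S is at the origin; SN runs at 114.2° with length 24.0, so N = (-9.838, 21.89). ∠SNQ = 114.4° gives NQ at 48.60° from the x-axis; with |NQ| = 17.9, Q = (1.999, 35.32). NQ is perpendicular to QF, so QF runs at -41.40°; with |QF| = 29.0, F = (23.75, 16.14). ∠QFH = 42.0° gives FH at -179.4° from the x-axis; with |FH| = 15.0, H = (8.753, 15.98). ∠FHL = 113.8° gives HL at 114.4° from the x-axis; with |HL| = 26.9, L = (-2.359, 40.48). Then |SL| = |L − S| = 40.55.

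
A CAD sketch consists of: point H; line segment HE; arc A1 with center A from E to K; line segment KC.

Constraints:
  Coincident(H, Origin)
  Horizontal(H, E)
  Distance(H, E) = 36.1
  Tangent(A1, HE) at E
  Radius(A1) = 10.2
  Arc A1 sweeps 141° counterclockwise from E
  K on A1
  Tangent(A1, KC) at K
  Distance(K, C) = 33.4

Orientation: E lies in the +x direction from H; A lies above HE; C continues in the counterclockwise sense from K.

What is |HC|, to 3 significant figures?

42.5

H is at the origin; H and E share the same y with |HE| = 36.1 and E on the +x side, so E = (36.1, 0.00). The tangent condition forces AE to be normal to HE, so A = E + (0, 10.2) = (36.1, 10.2). On A1, E sits at bearing -90° from A; a 141° counterclockwise sweep puts K at bearing 51°, so K = A + 10.2·(cos 51°, sin 51°) = (42.5, 18.1). A1 meets KC tangentially, so AK is at right angles to KC, so KC runs along (−sin 51°, cos 51°); with |KC| = 33.4, C = (16.6, 39.1). Then |HC| = |C − H| = 42.5.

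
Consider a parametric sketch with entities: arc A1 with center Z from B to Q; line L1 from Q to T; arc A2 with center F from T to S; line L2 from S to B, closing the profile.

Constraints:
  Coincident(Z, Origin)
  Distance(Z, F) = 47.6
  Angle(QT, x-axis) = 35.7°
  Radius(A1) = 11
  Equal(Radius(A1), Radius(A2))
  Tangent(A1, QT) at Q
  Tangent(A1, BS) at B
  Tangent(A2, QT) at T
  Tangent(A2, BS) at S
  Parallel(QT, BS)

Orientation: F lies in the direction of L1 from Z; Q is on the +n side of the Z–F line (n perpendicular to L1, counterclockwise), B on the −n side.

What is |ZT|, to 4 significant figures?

48.85

The slot axis is L1's direction at 35.7°, so u = (cos 35.7°, sin 35.7°) = (0.8121, 0.5835) and n = (−sin 35.7°, cos 35.7°) = (-0.5835, 0.8121). Z is at the origin and F lies 47.6 along u from Z, so F = 47.6·u = (38.66, 27.78). Tangency of A1 to both parallel lines with radius 11.0 puts Q and B at Z ± 11.0·n: Q = (-6.419, 8.933), B = (6.419, -8.933). Equal radii place T and S the same way about F: T = F + 11.0·n = (32.24, 36.71), S = F − 11.0·n = (45.07, 18.84). Then |ZT| = |T − Z| = 48.85.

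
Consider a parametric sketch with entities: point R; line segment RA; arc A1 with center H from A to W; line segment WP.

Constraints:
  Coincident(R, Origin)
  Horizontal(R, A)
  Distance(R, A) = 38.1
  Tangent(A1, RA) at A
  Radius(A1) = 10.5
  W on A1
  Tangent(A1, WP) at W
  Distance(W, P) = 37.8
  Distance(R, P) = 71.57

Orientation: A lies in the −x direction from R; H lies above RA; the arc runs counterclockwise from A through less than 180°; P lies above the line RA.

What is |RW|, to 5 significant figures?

34.792

Checks: |HW| = 10.50 ✓; ∠(HW, WP) = 90.00° ✓; |WP| = 37.80 ✓; |RP| = 71.57 ✓.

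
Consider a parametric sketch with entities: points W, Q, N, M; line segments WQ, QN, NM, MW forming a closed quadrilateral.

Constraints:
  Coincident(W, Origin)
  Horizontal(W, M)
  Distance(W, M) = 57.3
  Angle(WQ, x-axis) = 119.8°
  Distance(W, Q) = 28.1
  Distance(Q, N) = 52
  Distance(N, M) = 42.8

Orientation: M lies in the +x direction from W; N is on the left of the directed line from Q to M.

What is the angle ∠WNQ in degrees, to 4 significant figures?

31.31°

Checks: |QN| = 52.00 ✓; |NM| = 42.80 ✓.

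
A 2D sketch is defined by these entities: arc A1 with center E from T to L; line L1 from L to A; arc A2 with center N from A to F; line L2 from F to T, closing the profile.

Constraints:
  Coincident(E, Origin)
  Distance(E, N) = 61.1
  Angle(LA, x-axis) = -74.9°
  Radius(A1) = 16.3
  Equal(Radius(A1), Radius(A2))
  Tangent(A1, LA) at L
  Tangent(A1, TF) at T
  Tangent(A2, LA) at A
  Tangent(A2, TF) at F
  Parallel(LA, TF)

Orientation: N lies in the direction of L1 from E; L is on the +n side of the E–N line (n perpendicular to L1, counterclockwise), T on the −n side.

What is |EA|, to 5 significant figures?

63.237

The slot axis is L1's direction at -74.9°, so u = (cos -74.9°, sin -74.9°) = (0.26050, -0.96547) and n = (−sin -74.9°, cos -74.9°) = (0.96547, 0.26050). E is at the origin and N lies 61.1 along u from E, so N = 61.1·u = (15.917, -58.990). Tangency of A1 to both parallel lines with radius 16.3 puts L and T at E ± 16.3·n: L = (15.737, 4.2462), T = (-15.737, -4.2462). Equal radii place A and F the same way about N: A = N + 16.3·n = (31.654, -54.744), F = N − 16.3·n = (0.17962, -63.237). Then |EA| = |A − E| = 63.237.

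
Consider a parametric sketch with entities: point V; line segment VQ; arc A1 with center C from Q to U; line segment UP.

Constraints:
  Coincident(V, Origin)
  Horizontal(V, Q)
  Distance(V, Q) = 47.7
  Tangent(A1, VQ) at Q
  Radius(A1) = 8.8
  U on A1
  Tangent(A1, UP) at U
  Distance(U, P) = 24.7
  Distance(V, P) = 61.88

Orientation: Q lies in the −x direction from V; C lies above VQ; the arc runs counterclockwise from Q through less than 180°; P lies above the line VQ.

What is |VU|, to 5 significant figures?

41.887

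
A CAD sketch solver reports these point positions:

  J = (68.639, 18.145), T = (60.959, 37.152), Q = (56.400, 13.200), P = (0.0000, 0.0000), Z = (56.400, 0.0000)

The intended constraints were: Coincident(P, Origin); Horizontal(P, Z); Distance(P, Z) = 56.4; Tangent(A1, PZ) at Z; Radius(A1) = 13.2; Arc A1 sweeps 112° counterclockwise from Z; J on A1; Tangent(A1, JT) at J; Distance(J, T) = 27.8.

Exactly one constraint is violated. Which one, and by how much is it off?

Distance(J, T) = 27.8 — off by 7.30.

P = (0.00, 0.00) ✓; P.y = 0.00, Z.y = 0.00 ✓; |PZ| = 56.40 ✓; ∠(QZ, ZP) = 90.00° ✓; |QZ| = 13.20 ✓; bearing(Q→J) − bearing(Q→Z) = 112.0° ✓; |QJ| = 13.20 ✓; ∠(QJ, JT) = 90.00° ✓; |JT| = 20.50 ✗.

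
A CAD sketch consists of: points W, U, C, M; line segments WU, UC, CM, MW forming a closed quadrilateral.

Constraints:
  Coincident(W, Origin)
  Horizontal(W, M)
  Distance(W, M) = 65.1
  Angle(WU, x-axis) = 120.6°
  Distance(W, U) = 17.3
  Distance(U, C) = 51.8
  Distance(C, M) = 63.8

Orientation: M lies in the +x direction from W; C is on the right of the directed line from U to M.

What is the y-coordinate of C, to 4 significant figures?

-33.14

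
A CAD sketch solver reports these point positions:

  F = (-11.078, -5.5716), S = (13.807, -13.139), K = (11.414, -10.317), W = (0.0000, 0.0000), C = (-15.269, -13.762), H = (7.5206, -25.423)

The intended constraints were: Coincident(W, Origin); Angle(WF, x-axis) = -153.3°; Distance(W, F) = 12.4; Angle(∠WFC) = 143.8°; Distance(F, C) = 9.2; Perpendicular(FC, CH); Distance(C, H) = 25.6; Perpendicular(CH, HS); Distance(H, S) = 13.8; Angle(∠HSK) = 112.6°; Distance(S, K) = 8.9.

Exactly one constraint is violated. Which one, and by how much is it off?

Distance(S, K) = 8.9 — off by 5.20.

W = (0.00, 0.00) ✓; WF at -153.3° ✓; |WF| = 12.40 ✓; ∠WFC = 143.8° ✓; |FC| = 9.200 ✓; ∠(FC, CH) = 90.00° ✓; |CH| = 25.60 ✓; ∠(CH, HS) = 90.00° ✓; |HS| = 13.80 ✓; ∠HSK = 112.6° ✓; |SK| = 3.700 ✗.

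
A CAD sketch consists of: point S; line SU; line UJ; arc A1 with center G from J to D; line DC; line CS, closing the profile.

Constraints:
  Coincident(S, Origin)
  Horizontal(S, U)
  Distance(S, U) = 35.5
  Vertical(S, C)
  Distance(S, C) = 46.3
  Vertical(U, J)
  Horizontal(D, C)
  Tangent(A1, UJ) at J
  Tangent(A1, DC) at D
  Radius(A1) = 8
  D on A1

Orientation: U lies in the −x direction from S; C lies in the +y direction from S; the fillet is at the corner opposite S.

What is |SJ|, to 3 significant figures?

52.2

The virtual corner opposite S is at (-35.5, 46.3). The tangent condition forces GJ to be normal to UJ and the tangent condition forces GD to be normal to DC, with radius 8.0, so the center G sits 8.0 in from both sides at G = (-27.5, 38.3). That places the tangent points at J = (-35.5, 38.3) on UJ and D = (-27.5, 46.3) on DC. Then |SJ| = |J − S| = 52.2.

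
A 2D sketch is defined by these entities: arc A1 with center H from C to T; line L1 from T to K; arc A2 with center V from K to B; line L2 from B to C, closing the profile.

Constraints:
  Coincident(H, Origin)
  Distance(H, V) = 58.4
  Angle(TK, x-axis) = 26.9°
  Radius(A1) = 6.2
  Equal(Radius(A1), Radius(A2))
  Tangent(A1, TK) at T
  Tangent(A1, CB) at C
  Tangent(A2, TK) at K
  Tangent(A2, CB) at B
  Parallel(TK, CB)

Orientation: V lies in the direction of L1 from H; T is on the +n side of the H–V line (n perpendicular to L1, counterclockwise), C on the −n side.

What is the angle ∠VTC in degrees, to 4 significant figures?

83.94°

The slot axis is L1's direction at 26.9°, so u = (cos 26.9°, sin 26.9°) = (0.8918, 0.4524) and n = (−sin 26.9°, cos 26.9°) = (-0.4524, 0.8918). H is at the origin and V lies 58.4 along u from H, so V = 58.4·u = (52.08, 26.42). Tangency of A1 to both parallel lines with radius 6.2 puts T and C at H ± 6.2·n: T = (-2.805, 5.529), C = (2.805, -5.529). Then cos ∠VTC = TV·TC / (|TV||TC|), giving 83.94°.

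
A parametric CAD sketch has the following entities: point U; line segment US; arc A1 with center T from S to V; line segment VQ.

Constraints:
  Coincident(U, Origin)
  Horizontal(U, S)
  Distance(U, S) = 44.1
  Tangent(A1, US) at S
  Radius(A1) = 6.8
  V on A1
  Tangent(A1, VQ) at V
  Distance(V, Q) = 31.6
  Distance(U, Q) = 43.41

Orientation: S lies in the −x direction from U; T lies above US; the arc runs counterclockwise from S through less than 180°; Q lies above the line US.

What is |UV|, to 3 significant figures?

38.0

Checks: |TV| = 6.800 ✓; ∠(TV, VQ) = 90.00° ✓; |VQ| = 31.60 ✓; |UQ| = 43.41 ✓.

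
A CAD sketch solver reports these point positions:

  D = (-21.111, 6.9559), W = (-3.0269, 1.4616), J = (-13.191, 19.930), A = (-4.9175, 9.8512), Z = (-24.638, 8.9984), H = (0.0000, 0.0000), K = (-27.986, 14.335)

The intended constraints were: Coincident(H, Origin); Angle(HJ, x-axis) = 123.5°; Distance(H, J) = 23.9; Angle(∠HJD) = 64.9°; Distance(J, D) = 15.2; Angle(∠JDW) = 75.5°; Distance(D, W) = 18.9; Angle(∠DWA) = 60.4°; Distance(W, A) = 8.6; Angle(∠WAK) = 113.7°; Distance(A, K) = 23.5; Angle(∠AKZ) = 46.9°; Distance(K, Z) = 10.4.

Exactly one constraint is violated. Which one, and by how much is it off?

Distance(K, Z) = 10.4 — off by 4.10.

H = (0.00, 0.00) ✓; HJ at 123.5° ✓; |HJ| = 23.90 ✓; ∠HJD = 64.90° ✓; |JD| = 15.20 ✓; ∠JDW = 75.50° ✓; |DW| = 18.90 ✓; ∠DWA = 60.40° ✓; |WA| = 8.600 ✓; ∠WAK = 113.7° ✓; |AK| = 23.50 ✓; ∠AKZ = 46.90° ✓; |KZ| = 6.300 ✗.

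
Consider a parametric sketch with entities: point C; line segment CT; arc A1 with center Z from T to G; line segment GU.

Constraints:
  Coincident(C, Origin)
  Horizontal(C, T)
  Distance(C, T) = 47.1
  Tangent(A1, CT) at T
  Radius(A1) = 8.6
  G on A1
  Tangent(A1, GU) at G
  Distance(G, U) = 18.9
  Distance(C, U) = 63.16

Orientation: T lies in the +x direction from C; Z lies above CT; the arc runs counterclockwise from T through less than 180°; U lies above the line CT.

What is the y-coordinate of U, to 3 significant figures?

26.7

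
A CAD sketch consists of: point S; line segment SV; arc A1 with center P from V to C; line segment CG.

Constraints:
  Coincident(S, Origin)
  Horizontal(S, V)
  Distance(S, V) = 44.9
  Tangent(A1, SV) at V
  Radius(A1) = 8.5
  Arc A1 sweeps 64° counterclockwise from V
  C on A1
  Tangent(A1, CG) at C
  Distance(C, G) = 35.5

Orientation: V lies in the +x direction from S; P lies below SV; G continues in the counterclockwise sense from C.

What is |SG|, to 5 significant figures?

42.618

S is at the origin; SV is horizontal with |SV| = 44.9 and V on the +x side, so V = (44.900, 0.0000). The tangent condition forces PV to be normal to SV, so P = V + (0, -8.5) = (44.900, -8.5000). On A1, V sits at bearing 90° from P; a 64° counterclockwise sweep puts C at bearing 154°, so C = P + 8.5·(cos 154°, sin 154°) = (37.260, -4.7738). The tangent condition forces PC to be normal to CG, so CG runs along (−sin 154°, cos 154°); with |CG| = 35.5, G = (21.698, -36.681). Then |SG| = |G − S| = 42.618.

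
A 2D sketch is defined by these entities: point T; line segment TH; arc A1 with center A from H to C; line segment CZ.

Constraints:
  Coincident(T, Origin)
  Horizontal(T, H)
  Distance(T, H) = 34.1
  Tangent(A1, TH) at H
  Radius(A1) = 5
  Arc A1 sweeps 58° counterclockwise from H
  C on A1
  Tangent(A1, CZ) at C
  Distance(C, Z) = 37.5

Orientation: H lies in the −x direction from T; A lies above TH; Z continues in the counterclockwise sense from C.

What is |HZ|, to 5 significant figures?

41.806

T is at the origin; TH is horizontal with |TH| = 34.1 and H on the −x side, so H = (-34.100, 0.0000). The tangent condition forces AH to be normal to TH, so A = H + (0, 5) = (-34.100, 5.0000). On A1, H sits at bearing -90° from A; a 58° counterclockwise sweep puts C at bearing -32°, so C = A + 5.0·(cos -32°, sin -32°) = (-29.860, 2.3504). A1 meets CZ tangentially, so AC is at right angles to CZ, so CZ runs along (−sin -32°, cos -32°); with |CZ| = 37.5, Z = (-9.9878, 34.152). Then |HZ| = |Z − H| = 41.806.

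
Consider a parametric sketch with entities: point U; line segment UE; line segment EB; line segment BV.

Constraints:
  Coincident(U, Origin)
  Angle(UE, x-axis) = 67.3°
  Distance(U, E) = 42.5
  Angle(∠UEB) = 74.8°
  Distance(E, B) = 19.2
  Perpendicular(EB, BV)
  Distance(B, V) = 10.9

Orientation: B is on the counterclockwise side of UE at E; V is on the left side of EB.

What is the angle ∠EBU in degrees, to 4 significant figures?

78.89°

U is at the origin; UE runs at 67.3° with length 42.5, so E = 42.5·(cos 67.3°, sin 67.3°) = (16.40, 39.21). ∠UEB = 74.8°, so EB runs at 67.3° + (180° − 74.8°) = 172.5° from the x-axis; with |EB| = 19.2, B = E + 19.2·(cos 172.5°, sin 172.5°) = (-2.635, 41.71). Then cos ∠EBU = BE·BU / (|BE||BU|), giving 78.89°.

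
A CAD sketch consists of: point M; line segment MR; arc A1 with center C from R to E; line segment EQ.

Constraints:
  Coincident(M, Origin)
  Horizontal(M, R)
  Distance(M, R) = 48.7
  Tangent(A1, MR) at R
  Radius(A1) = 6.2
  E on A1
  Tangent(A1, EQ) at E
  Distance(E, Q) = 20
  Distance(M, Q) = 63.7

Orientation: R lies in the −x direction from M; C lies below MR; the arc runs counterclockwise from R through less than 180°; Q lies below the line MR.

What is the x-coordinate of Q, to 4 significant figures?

-58.78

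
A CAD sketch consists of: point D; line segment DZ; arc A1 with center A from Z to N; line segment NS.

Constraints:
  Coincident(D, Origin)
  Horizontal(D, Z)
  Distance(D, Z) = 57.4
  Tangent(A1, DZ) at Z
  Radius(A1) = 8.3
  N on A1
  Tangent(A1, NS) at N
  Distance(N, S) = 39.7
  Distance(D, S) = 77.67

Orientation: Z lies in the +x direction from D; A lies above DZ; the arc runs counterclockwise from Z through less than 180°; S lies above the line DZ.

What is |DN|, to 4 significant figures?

66.30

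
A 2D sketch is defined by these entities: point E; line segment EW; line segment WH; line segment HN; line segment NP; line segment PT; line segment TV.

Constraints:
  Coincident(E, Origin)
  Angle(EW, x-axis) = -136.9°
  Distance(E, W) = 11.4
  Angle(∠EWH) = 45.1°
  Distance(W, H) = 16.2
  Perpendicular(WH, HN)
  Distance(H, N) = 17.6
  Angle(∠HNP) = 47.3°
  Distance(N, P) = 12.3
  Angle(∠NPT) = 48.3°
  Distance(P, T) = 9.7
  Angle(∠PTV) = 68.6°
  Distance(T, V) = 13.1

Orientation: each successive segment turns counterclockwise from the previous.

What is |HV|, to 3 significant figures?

21.1

∠NPT = 48.3° gives PT at -7.60° from the x-axis; with |PT| = 9.7, T = (8.77, -0.0691). ∠PTV = 68.6° gives TV at 104° from the x-axis; with |TV| = 13.1, V = (5.65, 12.7). Then |HV| = |V − H| = 21.1.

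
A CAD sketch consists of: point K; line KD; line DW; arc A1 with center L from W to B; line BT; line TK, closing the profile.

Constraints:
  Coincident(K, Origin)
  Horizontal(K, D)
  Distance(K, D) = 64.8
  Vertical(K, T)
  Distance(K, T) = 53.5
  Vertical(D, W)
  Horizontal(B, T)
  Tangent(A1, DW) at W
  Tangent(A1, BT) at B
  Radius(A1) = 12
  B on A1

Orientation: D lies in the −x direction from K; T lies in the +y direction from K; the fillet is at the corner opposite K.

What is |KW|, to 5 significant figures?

76.950

The virtual corner opposite K is at (-64.800, 53.500). Since A1 is tangent to DW there, LW ⟂ DW and A1 meets BT tangentially, so LB is at right angles to BT, with radius 12.0, so the center L sits 12.0 in from both sides at L = (-52.800, 41.500). That places the tangent points at W = (-64.800, 41.500) on DW and B = (-52.800, 53.500) on BT. Then |KW| = |W − K| = 76.950.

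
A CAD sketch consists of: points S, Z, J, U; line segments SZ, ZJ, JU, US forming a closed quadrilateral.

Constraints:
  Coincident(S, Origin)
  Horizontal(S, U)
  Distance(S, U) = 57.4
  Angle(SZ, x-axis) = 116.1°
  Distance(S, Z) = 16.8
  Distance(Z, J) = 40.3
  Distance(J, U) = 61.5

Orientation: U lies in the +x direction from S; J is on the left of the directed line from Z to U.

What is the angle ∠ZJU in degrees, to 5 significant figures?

78.587°

Checks: |ZJ| = 40.30 ✓; |JU| = 61.50 ✓.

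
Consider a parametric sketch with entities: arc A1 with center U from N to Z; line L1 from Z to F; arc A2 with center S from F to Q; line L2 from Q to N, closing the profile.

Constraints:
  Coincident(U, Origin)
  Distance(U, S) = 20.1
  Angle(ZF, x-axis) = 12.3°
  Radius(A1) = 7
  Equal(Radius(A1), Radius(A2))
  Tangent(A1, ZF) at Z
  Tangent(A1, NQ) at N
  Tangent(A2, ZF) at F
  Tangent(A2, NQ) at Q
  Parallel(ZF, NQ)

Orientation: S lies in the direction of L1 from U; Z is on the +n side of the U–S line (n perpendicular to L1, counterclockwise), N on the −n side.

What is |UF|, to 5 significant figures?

21.284

The slot axis is L1's direction at 12.3°, so u = (cos 12.3°, sin 12.3°) = (0.97705, 0.21303) and n = (−sin 12.3°, cos 12.3°) = (-0.21303, 0.97705). U is at the origin and S lies 20.1 along u from U, so S = 20.1·u = (19.639, 4.2819). Tangency of A1 to both parallel lines with radius 7.0 puts Z and N at U ± 7.0·n: Z = (-1.4912, 6.8393), N = (1.4912, -6.8393). Equal radii place F and Q the same way about S: F = S + 7.0·n = (18.147, 11.121), Q = S − 7.0·n = (21.130, -2.5574). Then |UF| = |F − U| = 21.284.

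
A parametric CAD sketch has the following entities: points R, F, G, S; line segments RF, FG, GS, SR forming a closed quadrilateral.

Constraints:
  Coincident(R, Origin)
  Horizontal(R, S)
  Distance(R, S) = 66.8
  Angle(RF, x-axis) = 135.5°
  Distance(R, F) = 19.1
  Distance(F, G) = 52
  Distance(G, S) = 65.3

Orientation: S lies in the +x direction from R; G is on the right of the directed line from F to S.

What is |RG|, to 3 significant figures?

34.4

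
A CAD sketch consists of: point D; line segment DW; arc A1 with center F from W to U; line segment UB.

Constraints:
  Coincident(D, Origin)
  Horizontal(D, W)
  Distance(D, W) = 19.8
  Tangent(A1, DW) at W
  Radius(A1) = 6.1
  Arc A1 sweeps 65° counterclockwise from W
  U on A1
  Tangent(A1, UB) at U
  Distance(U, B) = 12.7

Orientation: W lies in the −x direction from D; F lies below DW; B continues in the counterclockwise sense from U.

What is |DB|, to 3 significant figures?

34.2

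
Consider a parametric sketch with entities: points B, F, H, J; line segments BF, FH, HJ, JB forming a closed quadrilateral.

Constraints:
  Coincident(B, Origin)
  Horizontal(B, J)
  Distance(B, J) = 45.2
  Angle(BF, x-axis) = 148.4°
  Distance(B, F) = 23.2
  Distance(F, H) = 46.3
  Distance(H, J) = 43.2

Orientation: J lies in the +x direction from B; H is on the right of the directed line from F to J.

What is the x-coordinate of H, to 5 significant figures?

9.2384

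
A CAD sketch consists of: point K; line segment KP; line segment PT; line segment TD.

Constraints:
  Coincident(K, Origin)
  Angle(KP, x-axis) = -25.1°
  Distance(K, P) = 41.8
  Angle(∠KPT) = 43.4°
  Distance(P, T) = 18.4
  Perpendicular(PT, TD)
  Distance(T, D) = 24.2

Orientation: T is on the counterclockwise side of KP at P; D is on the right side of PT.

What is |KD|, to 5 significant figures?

54.257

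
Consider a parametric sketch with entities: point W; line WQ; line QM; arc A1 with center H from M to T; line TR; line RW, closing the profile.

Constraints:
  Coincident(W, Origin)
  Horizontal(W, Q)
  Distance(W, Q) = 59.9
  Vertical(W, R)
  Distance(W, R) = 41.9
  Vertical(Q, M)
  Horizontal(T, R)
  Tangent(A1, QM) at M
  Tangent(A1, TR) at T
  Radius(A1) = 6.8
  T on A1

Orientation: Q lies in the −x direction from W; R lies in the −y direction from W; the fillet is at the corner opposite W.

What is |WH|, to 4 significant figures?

63.65

W is at the origin; W and Q share the same y with |WQ| = 59.9 and Q on the −x side, so Q = (-59.90, 0.000). WR is vertical with |WR| = 41.9 and R on the −y side, so R = (0.000, -41.90). The virtual corner opposite W is at (-59.90, -41.90). The tangent condition forces HM to be normal to QM and since A1 is tangent to TR there, HT ⟂ TR, with radius 6.8, so the center H sits 6.8 in from both sides at H = (-53.10, -35.10). Then |WH| = |H − W| = 63.65.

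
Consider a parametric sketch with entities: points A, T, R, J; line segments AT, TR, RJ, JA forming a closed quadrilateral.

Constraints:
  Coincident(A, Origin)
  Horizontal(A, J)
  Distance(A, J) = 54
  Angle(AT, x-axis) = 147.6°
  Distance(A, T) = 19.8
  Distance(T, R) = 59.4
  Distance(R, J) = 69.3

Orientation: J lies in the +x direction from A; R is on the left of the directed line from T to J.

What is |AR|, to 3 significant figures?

61.6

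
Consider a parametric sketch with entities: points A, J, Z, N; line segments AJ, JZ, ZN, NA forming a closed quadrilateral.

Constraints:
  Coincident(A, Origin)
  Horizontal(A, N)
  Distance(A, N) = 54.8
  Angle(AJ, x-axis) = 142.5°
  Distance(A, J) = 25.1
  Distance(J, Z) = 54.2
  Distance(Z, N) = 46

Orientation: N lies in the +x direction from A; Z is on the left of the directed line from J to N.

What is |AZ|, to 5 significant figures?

48.091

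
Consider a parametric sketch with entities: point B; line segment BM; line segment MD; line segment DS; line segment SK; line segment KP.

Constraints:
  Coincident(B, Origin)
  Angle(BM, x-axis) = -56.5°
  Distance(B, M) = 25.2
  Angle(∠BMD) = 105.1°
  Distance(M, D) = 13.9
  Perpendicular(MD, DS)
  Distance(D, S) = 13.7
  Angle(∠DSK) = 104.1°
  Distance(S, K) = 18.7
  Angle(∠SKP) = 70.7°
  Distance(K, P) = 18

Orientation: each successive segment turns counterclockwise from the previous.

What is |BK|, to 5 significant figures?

6.5052

B is at the origin; BM runs at -56.5° with length 25.2, so M = (13.909, -21.014). ∠BMD = 105.1° gives MD at 18.400° from the x-axis; with |MD| = 13.9, D = (27.098, -16.626). MD ⟂ DS, so DS runs at 108.40°; with |DS| = 13.7, S = (22.774, -3.6268). ∠DSK = 104.1° gives SK at -175.70° from the x-axis; with |SK| = 18.7, K = (4.1264, -5.0289). Then |BK| = |K − B| = 6.5052.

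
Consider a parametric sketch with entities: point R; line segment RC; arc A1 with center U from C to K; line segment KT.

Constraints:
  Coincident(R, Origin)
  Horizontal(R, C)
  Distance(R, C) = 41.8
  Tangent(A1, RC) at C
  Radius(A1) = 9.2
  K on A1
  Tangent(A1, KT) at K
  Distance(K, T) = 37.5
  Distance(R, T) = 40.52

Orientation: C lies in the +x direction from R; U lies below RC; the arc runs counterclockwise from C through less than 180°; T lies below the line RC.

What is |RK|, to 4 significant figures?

34.10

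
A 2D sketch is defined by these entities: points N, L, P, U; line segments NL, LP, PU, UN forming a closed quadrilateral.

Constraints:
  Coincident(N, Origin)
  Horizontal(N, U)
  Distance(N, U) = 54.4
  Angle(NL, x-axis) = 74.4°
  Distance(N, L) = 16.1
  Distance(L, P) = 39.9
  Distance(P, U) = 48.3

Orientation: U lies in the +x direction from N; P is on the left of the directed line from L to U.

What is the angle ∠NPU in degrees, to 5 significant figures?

63.634°

Checks: |LP| = 39.90 ✓; |PU| = 48.30 ✓.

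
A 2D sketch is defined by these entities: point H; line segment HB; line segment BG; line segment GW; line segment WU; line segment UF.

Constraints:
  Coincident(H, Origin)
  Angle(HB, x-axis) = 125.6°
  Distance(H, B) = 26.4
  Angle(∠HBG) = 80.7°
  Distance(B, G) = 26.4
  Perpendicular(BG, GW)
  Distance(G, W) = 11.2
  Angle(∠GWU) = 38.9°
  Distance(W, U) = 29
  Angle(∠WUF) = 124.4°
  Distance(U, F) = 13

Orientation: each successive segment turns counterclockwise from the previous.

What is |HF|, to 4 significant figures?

50.46

H is at the origin; HB runs at 125.6° with length 26.4, so B = (-15.37, 21.47). ∠HBG = 80.7° gives BG at -135.1° from the x-axis; with |BG| = 26.4, G = (-34.07, 2.831). The perpendicularity gives GW at right angles to BG, so GW runs at -45.10°; with |GW| = 11.2, W = (-26.16, -5.103). ∠GWU = 38.9° gives WU at 96.00° from the x-axis; with |WU| = 29.0, U = (-29.19, 23.74). ∠WUF = 124.4° gives UF at 151.6° from the x-axis; with |UF| = 13.0, F = (-40.63, 29.92). Then |HF| = |F − H| = 50.46.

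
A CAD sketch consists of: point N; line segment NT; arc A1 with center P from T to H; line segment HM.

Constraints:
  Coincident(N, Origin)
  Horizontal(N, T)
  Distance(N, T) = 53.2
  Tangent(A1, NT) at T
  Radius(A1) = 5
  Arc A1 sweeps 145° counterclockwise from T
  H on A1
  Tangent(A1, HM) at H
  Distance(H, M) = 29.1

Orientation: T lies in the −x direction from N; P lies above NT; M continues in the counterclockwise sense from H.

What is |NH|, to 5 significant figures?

51.147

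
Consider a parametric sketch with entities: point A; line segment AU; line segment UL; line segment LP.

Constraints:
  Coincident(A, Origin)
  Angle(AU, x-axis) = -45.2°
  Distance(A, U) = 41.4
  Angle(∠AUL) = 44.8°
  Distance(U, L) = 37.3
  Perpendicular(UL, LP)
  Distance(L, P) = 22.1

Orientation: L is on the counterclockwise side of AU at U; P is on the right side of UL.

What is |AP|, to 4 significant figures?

51.88

A is at the origin; AU runs at -45.2° with length 41.4, so U = 41.4·(cos -45.2°, sin -45.2°) = (29.17, -29.38). ∠AUL = 44.8°, so UL runs at -45.2° + (180° − 44.8°) = 90.00° from the x-axis; with |UL| = 37.3, L = U + 37.3·(cos 90.00°, sin 90.00°) = (29.17, 7.924). The perpendicularity gives LP at right angles to UL; with |LP| = 22.1 on the right of UL, P = L + 22.1·(1.000, -2.833e-16) = (51.27, 7.924). Then |AP| = |P − A| = 51.88.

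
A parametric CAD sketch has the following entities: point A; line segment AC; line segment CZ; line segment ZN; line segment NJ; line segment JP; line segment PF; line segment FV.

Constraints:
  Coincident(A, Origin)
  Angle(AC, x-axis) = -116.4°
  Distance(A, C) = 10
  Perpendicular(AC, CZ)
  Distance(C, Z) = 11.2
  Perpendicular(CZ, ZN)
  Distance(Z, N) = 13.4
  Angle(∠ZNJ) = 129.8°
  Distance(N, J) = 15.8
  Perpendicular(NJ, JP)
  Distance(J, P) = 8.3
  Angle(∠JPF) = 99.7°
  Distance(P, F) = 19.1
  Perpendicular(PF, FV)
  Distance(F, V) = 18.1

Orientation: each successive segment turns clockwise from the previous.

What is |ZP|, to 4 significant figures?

24.46

A is at the origin; AC runs at -116.4° with length 10.0, so C = (-4.446, -8.957). The perpendicularity gives CZ at right angles to AC, so CZ runs at 153.6°; with |CZ| = 11.2, Z = (-14.48, -3.977). CZ ⟂ ZN, so ZN runs at 63.60°; with |ZN| = 13.4, N = (-8.520, 8.025). ∠ZNJ = 129.8° gives NJ at 13.40° from the x-axis; with |NJ| = 15.8, J = (6.850, 11.69). NJ ⟂ JP, so JP runs at -76.60°; with |JP| = 8.3, P = (8.773, 3.613). Then |ZP| = |P − Z| = 24.46.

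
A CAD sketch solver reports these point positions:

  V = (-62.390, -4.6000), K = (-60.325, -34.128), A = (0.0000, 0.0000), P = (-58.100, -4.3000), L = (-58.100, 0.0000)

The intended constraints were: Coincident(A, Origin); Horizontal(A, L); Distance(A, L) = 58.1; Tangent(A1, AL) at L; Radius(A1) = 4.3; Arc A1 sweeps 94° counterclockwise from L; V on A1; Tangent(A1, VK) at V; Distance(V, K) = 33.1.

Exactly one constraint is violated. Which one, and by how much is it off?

Distance(V, K) = 33.1 — off by 3.50.

A = (0.00, 0.00) ✓; A.y = 0.00, L.y = 0.00 ✓; |AL| = 58.10 ✓; ∠(PL, LA) = 90.00° ✓; |PL| = 4.300 ✓; bearing(P→V) − bearing(P→L) = 94.00° ✓; |PV| = 4.300 ✓; ∠(PV, VK) = 90.00° ✓; |VK| = 29.60 ✗.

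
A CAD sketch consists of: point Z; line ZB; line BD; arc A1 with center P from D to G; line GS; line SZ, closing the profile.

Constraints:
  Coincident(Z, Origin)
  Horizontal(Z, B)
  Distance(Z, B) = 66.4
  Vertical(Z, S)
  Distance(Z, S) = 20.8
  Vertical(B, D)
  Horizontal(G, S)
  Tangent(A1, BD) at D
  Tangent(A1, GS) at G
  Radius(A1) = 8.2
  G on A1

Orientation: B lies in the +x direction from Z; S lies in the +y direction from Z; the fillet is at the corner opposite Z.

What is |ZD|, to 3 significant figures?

67.6

Z is at the origin; Z and B share the same y with |ZB| = 66.4 and B on the +x side, so B = (66.4, 0.00). ZS is vertical with |ZS| = 20.8 and S on the +y side, so S = (0.00, 20.8). The virtual corner opposite Z is at (66.4, 20.8). Tangency of A1 to BD means the radius PD is perpendicular to BD and since A1 is tangent to GS there, PG ⟂ GS, with radius 8.2, so the center P sits 8.2 in from both sides at P = (58.2, 12.6). That places the tangent points at D = (66.4, 12.6) on BD and G = (58.2, 20.8) on GS. Then |ZD| = |D − Z| = 67.6.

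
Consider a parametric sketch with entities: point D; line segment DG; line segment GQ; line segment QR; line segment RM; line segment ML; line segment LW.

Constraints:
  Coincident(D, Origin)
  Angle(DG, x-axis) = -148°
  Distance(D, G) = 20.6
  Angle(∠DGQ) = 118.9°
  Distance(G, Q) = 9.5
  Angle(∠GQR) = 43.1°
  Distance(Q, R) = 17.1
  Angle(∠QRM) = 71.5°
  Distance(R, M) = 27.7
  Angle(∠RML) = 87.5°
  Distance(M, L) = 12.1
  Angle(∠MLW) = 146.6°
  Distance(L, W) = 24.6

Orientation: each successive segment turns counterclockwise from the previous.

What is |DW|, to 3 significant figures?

43.9

∠RML = 87.5° gives ML at -109° from the x-axis; with |ML| = 12.1, L = (-35.7, -8.59). ∠MLW = 146.6° gives LW at -75.6° from the x-axis; with |LW| = 24.6, W = (-29.6, -32.4). Then |DW| = |W − D| = 43.9.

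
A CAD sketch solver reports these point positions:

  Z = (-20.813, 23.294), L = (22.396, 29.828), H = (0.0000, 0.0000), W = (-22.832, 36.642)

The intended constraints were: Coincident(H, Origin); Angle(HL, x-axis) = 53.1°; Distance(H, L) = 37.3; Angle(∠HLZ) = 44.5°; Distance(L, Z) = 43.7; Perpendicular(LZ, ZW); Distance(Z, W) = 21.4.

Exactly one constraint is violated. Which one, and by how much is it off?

Distance(Z, W) = 21.4 — off by 7.90.

H = (0.00, 0.00) ✓; HL at 53.10° ✓; |HL| = 37.30 ✓; ∠HLZ = 44.50° ✓; |LZ| = 43.70 ✓; ∠(LZ, ZW) = 90.00° ✓; |ZW| = 13.50 ✗.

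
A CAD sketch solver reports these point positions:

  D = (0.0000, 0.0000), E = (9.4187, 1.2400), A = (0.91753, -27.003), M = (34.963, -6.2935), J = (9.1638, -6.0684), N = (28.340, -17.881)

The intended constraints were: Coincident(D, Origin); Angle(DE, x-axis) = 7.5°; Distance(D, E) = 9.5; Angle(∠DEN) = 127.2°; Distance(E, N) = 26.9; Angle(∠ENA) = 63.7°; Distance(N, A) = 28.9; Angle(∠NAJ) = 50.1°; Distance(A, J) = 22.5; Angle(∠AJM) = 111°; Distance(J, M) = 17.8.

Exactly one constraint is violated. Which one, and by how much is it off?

Distance(J, M) = 17.8 — off by 8.00.

D = (0.00, 0.00) ✓; DE at 7.500° ✓; |DE| = 9.500 ✓; ∠DEN = 127.2° ✓; |EN| = 26.90 ✓; ∠ENA = 63.70° ✓; |NA| = 28.90 ✓; ∠NAJ = 50.10° ✓; |AJ| = 22.50 ✓; ∠AJM = 111.0° ✓; |JM| = 25.80 ✗.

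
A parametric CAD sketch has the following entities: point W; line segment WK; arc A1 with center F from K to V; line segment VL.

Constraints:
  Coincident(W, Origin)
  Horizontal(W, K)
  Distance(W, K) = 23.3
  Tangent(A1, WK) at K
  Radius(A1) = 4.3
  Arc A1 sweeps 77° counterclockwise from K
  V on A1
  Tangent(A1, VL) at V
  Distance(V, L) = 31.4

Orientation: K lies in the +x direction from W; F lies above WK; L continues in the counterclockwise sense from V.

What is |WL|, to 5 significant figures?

48.426

W is at the origin; W and K share the same y with |WK| = 23.3 and K on the +x side, so K = (23.300, 0.0000). The tangent condition forces FK to be normal to WK, so F = K + (0, 4.3) = (23.300, 4.3000). On A1, K sits at bearing -90° from F; a 77° counterclockwise sweep puts V at bearing -13°, so V = F + 4.3·(cos -13°, sin -13°) = (27.490, 3.3327). Since A1 is tangent to VL there, FV ⟂ VL, so VL runs along (−sin -13°, cos -13°); with |VL| = 31.4, L = (34.553, 33.928). Then |WL| = |L − W| = 48.426.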